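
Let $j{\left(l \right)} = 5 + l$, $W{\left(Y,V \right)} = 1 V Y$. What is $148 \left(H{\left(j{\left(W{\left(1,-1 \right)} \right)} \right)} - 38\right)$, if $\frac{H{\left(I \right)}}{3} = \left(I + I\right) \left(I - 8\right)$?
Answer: $-19832$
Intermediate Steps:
$W{\left(Y,V \right)} = V Y$
$H{\left(I \right)} = 6 I \left(-8 + I\right)$ ($H{\left(I \right)} = 3 \left(I + I\right) \left(I - 8\right) = 3 \cdot 2 I \left(-8 + I\right) = 6 I \left(-8 + I\right)$)
$148 \left(H{\left(j{\left(W{\left(1,-1 \right)} \right)} \right)} - 38\right) = 148 \left(6 \left(5 - 1\right) \left(-8 + \left(5 - 1\right)\right) - 38\right) = 148 \left(6 \cdot 4 \left(-8 + 4\right) - 38\right) = 148 \left(6 \cdot 4 \left(-4\right) - 38\right) = 148 \left(-96 - 38\right) = 148 \left(-134\right) = -19832$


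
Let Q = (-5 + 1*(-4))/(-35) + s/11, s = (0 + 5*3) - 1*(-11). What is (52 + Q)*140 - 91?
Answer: 83115/11 ≈ 7555.9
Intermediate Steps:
s = 26 (s = (0 + 15) + 11 = 15 + 11 = 26)
Q = 1009/385 (Q = (-5 + 1*(-4))/(-35) + 26/11 = (-5 - 4)*(-1/35) + 26*(1/11) = -9*(-1/35) + 26/11 = 9/35 + 26/11 = 1009/385 ≈ 2.6208)
(52 + Q)*140 - 91 = (52 + 1009/385)*140 - 91 = (21029/385)*140 - 91 = 84116/11 - 91 = 83115/11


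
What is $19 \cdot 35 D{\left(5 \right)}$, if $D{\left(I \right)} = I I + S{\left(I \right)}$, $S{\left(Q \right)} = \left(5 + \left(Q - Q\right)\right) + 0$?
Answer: $19950$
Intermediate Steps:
$S{\left(Q \right)} = 5$ ($S{\left(Q \right)} = \left(5 + 0\right) + 0 = 5 + 0 = 5$)
$D{\left(I \right)} = 5 + I^{2}$ ($D{\left(I \right)} = I I + 5 = I^{2} + 5 = 5 + I^{2}$)
$19 \cdot 35 D{\left(5 \right)} = 19 \cdot 35 \left(5 + 5^{2}\right) = 665 \left(5 + 25\right) = 665 \cdot 30 = 19950$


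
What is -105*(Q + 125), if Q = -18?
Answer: -11235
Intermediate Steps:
-105*(Q + 125) = -105*(-18 + 125) = -105*107 = -11235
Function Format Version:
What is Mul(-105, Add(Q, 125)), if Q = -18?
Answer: -11235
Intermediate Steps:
Mul(-105, Add(Q, 125)) = Mul(-105, Add(-18, 125)) = Mul(-105, 107) = -11235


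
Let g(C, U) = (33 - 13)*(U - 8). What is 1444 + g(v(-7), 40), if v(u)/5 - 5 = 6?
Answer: 2084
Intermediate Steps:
v(u) = 55 (v(u) = 25 + 5*6 = 25 + 30 = 55)
g(C, U) = -160 + 20*U (g(C, U) = 20*(-8 + U) = -160 + 20*U)
1444 + g(v(-7), 40) = 1444 + (-160 + 20*40) = 1444 + (-160 + 800) = 1444 + 640 = 2084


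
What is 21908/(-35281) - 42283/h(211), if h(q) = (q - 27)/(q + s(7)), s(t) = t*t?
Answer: -96967131763/1622926 ≈ -59748.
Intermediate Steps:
s(t) = t²
h(q) = (-27 + q)/(49 + q) (h(q) = (q - 27)/(q + 7²) = (-27 + q)/(q + 49) = (-27 + q)/(49 + q))
21908/(-35281) - 42283/h(211) = 21908/(-35281) - 42283*(49 + 211)/(-27 + 211) = 21908*(-1/35281) - 42283/(184/260) = -21908/35281 - 42283/((1/260)*184) = -21908/35281 - 42283/46/65 = -21908/35281 - 42283*65/46 = -21908/35281 - 2748395/46 = -96967131763/1622926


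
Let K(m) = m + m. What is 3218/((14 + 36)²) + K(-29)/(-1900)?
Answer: 15648/11875 ≈ 1.3177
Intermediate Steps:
K(m) = 2*m
3218/((14 + 36)²) + K(-29)/(-1900) = 3218/((14 + 36)²) + (2*(-29))/(-1900) = 3218/(50²) - 58*(-1/1900) = 3218/2500 + 29/950 = 3218*(1/2500) + 29/950 = 1609/1250 + 29/950 = 15648/11875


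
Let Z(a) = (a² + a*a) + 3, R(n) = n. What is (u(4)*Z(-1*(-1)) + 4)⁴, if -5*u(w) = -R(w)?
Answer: 4096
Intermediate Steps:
u(w) = w/5 (u(w) = -(-1)*w/5 = w/5)
Z(a) = 3 + 2*a² (Z(a) = (a² + a²) + 3 = 2*a² + 3 = 3 + 2*a²)
(u(4)*Z(-1*(-1)) + 4)⁴ = (((⅕)*4)*(3 + 2*(-1*(-1))²) + 4)⁴ = (4*(3 + 2*1²)/5 + 4)⁴ = (4*(3 + 2*1)/5 + 4)⁴ = (4*(3 + 2)/5 + 4)⁴ = ((⅘)*5 + 4)⁴ = (4 + 4)⁴ = 8⁴ = 4096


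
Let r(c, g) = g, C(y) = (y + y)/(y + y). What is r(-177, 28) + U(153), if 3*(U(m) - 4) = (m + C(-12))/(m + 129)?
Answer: 13613/423 ≈ 32.182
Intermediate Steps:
C(y) = 1 (C(y) = (2*y)/((2*y)) = (2*y)*(1/(2*y)) = 1)
U(m) = 4 + (1 + m)/(3*(129 + m)) (U(m) = 4 + ((m + 1)/(m + 129))/3 = 4 + ((1 + m)/(129 + m))/3 = 4 + (1 + m)/(3*(129 + m)))
r(-177, 28) + U(153) = 28 + (1549 + 13*153)/(3*(129 + 153)) = 28 + (1/3)*(1549 + 1989)/282 = 28 + (1/3)*(1/282)*3538 = 28 + 1769/423 = 13613/423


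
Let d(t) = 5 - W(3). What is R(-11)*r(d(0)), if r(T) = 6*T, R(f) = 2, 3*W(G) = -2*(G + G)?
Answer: 108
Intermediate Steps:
W(G) = -4*G/3 (W(G) = (-2*(G + G))/3 = (-4*G)/3 = -4*G/3)
d(t) = 9 (d(t) = 5 - (-4)*3/3 = 5 - 1*(-4) = 5 + 4 = 9)
R(-11)*r(d(0)) = 2*(6*9) = 2*54 = 108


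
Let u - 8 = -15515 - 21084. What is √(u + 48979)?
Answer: 2*√3097 ≈ 111.30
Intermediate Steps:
u = -36591 (u = 8 + (-15515 - 21084) = 8 - 36599 = -36591)
√(u + 48979) = √(-36591 + 48979) = √12388 = 2*√3097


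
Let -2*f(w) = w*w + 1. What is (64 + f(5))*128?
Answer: 6528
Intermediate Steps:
f(w) = -1/2 - w**2/2 (f(w) = -(w*w + 1)/2 = -(w**2 + 1)/2 = -(1 + w**2)/2 = -1/2 - w**2/2)
(64 + f(5))*128 = (64 + (-1/2 - 1/2*5**2))*128 = (64 + (-1/2 - 1/2*25))*128 = (64 + (-1/2 - 25/2))*128 = (64 - 13)*128 = 51*128 = 6528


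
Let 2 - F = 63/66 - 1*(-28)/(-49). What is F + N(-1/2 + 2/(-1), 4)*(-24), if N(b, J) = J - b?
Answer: -23775/154 ≈ -154.38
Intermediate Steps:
F = 249/154 (F = 2 - (63/66 - 1*(-28)/(-49)) = 2 - (63*(1/66) + 28*(-1/49)) = 2 - (21/22 - 4/7) = 2 - 1*59/154 = 2 - 59/154 = 249/154 ≈ 1.6169)
F + N(-1/2 + 2/(-1), 4)*(-24) = 249/154 + (4 - (-1/2 + 2/(-1)))*(-24) = 249/154 + (4 - (-1*½ + 2*(-1)))*(-24) = 249/154 + (4 - (-½ - 2))*(-24) = 249/154 + (4 - 1*(-5/2))*(-24) = 249/154 + (4 + 5/2)*(-24) = 249/154 + (13/2)*(-24) = 249/154 - 156 = -23775/154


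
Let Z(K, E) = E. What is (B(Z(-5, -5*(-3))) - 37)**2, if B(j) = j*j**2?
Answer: 11142244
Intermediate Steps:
B(j) = j**3
(B(Z(-5, -5*(-3))) - 37)**2 = ((-5*(-3))**3 - 37)**2 = (15**3 - 37)**2 = (3375 - 37)**2 = 3338**2 = 11142244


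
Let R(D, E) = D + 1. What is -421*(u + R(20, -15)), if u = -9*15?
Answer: 47994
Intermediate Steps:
R(D, E) = 1 + D
u = -135
-421*(u + R(20, -15)) = -421*(-135 + (1 + 20)) = -421*(-135 + 21) = -421*(-114) = 47994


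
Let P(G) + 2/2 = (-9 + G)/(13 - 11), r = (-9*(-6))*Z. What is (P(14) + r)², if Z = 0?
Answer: 9/4 ≈ 2.2500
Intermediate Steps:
r = 0 (r = -9*(-6)*0 = 54*0 = 0)
P(G) = -11/2 + G/2 (P(G) = -1 + (-9 + G)/(13 - 11) = -1 + (-9 + G)/2 = -1 + (-9 + G)*(½) = -1 + (-9/2 + G/2) = -11/2 + G/2)
(P(14) + r)² = ((-11/2 + (½)*14) + 0)² = ((-11/2 + 7) + 0)² = (3/2 + 0)² = (3/2)² = 9/4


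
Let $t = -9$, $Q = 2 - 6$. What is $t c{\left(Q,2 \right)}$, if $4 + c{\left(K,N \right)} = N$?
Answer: $18$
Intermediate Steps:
$Q = -4$ ($Q = 2 - 6 = -4$)
$c{\left(K,N \right)} = -4 + N$
$t c{\left(Q,2 \right)} = - 9 \left(-4 + 2\right) = \left(-9\right) \left(-2\right) = 18$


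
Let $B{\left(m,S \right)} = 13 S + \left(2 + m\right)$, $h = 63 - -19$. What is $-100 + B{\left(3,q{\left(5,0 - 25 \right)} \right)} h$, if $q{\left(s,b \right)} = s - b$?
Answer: $32290$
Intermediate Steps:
$h = 82$ ($h = 63 + 19 = 82$)
$B{\left(m,S \right)} = 2 + m + 13 S$
$-100 + B{\left(3,q{\left(5,0 - 25 \right)} \right)} h = -100 + \left(2 + 3 + 13 \left(5 - \left(0 - 25\right)\right)\right) 82 = -100 + \left(2 + 3 + 13 \left(5 - -25\right)\right) 82 = -100 + \left(2 + 3 + 13 \left(5 + 25\right)\right) 82 = -100 + \left(2 + 3 + 13 \cdot 30\right) 82 = -100 + \left(2 + 3 + 390\right) 82 = -100 + 395 \cdot 82 = -100 + 32390 = 32290$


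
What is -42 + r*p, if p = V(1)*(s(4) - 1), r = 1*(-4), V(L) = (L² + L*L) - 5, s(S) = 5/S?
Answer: -39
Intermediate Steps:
V(L) = -5 + 2*L² (V(L) = (L² + L²) - 5 = 2*L² - 5 = -5 + 2*L²)
r = -4
p = -¾ (p = (-5 + 2*1²)*(5/4 - 1) = (-5 + 2*1)*(5*(¼) - 1) = (-5 + 2)*(5/4 - 1) = -3*¼ = -¾ ≈ -0.75000)
-42 + r*p = -42 - 4*(-¾) = -42 + 3 = -39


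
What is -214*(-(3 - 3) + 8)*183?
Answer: -313296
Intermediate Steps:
-214*(-(3 - 3) + 8)*183 = -214*(-1*0 + 8)*183 = -214*(0 + 8)*183 = -214*8*183 = -1712*183 = -313296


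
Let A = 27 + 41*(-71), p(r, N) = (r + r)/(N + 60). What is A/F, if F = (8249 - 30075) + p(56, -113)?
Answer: 10918/82635 ≈ 0.13212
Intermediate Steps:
p(r, N) = 2*r/(60 + N) (p(r, N) = (2*r)/(60 + N) = 2*r/(60 + N))
A = -2884 (A = 27 - 2911 = -2884)
F = -1156890/53 (F = (8249 - 30075) + 2*56/(60 - 113) = -21826 + 2*56/(-53) = -21826 + 2*56*(-1/53) = -21826 - 112/53 = -1156890/53 ≈ -21828.)
A/F = -2884/(-1156890/53) = -2884*(-53/1156890) = 10918/82635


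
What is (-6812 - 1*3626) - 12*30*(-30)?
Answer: 362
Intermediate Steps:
(-6812 - 1*3626) - 12*30*(-30) = (-6812 - 3626) - 360*(-30) = -10438 + 10800 = 362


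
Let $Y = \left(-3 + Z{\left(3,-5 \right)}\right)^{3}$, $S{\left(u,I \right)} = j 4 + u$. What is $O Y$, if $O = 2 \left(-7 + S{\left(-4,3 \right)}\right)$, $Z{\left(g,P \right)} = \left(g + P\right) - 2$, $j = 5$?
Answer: $-6174$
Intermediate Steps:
$S{\left(u,I \right)} = 20 + u$ ($S{\left(u,I \right)} = 5 \cdot 4 + u = 20 + u$)
$Z{\left(g,P \right)} = -2 + P + g$ ($Z{\left(g,P \right)} = \left(P + g\right) - 2 = -2 + P + g$)
$O = 18$ ($O = 2 \left(-7 + \left(20 - 4\right)\right) = 2 \left(-7 + 16\right) = 2 \cdot 9 = 18$)
$Y = -343$ ($Y = \left(-3 - 4\right)^{3} = \left(-7\right)^{3} = -343$)
$O Y = 18 \left(-343\right) = -6174$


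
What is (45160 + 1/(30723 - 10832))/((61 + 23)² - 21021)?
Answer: -898277561/277777815 ≈ -3.2338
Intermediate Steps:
(45160 + 1/(30723 - 10832))/((61 + 23)² - 21021) = (45160 + 1/19891)/(84² - 21021) = (45160 + 1/19891)/(7056 - 21021) = (898277561/19891)/(-13965) = (898277561/19891)*(-1/13965) = -898277561/277777815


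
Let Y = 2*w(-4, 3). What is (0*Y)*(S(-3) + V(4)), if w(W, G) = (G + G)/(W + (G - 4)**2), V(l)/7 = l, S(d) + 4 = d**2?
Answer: 0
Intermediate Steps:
S(d) = -4 + d**2
V(l) = 7*l
w(W, G) = 2*G/(W + (-4 + G)**2) (w(W, G) = (2*G)/(W + (-4 + G)**2) = 2*G/(W + (-4 + G)**2))
Y = -4 (Y = 2*(2*3/(-4 + (-4 + 3)**2)) = 2*(2*3/(-4 + (-1)**2)) = 2*(2*3/(-4 + 1)) = 2*(2*3/(-3)) = 2*(2*3*(-1/3)) = 2*(-2) = -4)
(0*Y)*(S(-3) + V(4)) = (0*(-4))*((-4 + (-3)**2) + 7*4) = 0*((-4 + 9) + 28) = 0*(5 + 28) = 0*33 = 0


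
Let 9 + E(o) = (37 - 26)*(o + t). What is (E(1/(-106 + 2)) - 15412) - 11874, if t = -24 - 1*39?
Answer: -2910763/104 ≈ -27988.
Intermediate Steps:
t = -63 (t = -24 - 39 = -63)
E(o) = -702 + 11*o (E(o) = -9 + (37 - 26)*(o - 63) = -9 + 11*(-63 + o) = -9 + (-693 + 11*o) = -702 + 11*o)
(E(1/(-106 + 2)) - 15412) - 11874 = ((-702 + 11/(-106 + 2)) - 15412) - 11874 = ((-702 + 11/(-104)) - 15412) - 11874 = ((-702 + 11*(-1/104)) - 15412) - 11874 = ((-702 - 11/104) - 15412) - 11874 = (-73019/104 - 15412) - 11874 = -1675867/104 - 11874 = -2910763/104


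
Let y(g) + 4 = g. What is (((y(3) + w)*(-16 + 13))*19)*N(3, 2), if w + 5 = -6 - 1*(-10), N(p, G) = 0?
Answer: 0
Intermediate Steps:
y(g) = -4 + g
w = -1 (w = -5 + (-6 - 1*(-10)) = -5 + (-6 + 10) = -5 + 4 = -1)
(((y(3) + w)*(-16 + 13))*19)*N(3, 2) = ((((-4 + 3) - 1)*(-16 + 13))*19)*0 = (((-1 - 1)*(-3))*19)*0 = (-2*(-3)*19)*0 = (6*19)*0 = 114*0 = 0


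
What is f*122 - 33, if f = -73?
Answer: -8939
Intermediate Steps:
f*122 - 33 = -73*122 - 33 = -8906 - 33 = -8939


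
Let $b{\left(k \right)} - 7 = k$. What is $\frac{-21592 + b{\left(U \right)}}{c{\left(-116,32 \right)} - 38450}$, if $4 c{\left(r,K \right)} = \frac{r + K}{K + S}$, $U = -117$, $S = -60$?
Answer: $\frac{86808}{153797} \approx 0.56443$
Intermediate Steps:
$c{\left(r,K \right)} = \frac{K + r}{4 \left(-60 + K\right)}$ ($c{\left(r,K \right)} = \frac{\left(r + K\right) \frac{1}{K - 60}}{4} = \frac{\left(K + r\right) \frac{1}{-60 + K}}{4} = \frac{\frac{1}{-60 + K} \left(K + r\right)}{4} = \frac{K + r}{4 \left(-60 + K\right)}$)
$b{\left(k \right)} = 7 + k$
$\frac{-21592 + b{\left(U \right)}}{c{\left(-116,32 \right)} - 38450} = \frac{-21592 + \left(7 - 117\right)}{\frac{32 - 116}{4 \left(-60 + 32\right)} - 38450} = \frac{-21592 - 110}{\frac{1}{4} \frac{1}{-28} \left(-84\right) - 38450} = - \frac{21702}{\frac{1}{4} \left(- \frac{1}{28}\right) \left(-84\right) - 38450} = - \frac{21702}{\frac{3}{4} - 38450} = - \frac{21702}{- \frac{153797}{4}} = \left(-21702\right) \left(- \frac{4}{153797}\right) = \frac{86808}{153797}$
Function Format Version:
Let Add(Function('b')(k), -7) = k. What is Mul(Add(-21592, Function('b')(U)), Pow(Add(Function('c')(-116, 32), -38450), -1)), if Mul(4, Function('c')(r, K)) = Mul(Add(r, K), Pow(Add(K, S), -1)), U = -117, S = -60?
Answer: Rational(86808, 153797) ≈ 0.56443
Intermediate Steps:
Function('c')(r, K) = Mul(Rational(1, 4), Pow(Add(-60, K), -1), Add(K, r)) (Function('c')(r, K) = Mul(Rational(1, 4), Mul(Add(r, K), Pow(Add(K, -60), -1))) = Mul(Rational(1, 4), Mul(Add(K, r), Pow(Add(-60, K), -1))) = Mul(Rational(1, 4), Mul(Pow(Add(-60, K), -1), Add(K, r))) = Mul(Rational(1, 4), Pow(Add(-60, K), -1), Add(K, r)))
Function('b')(k) = Add(7, k)
Mul(Add(-21592, Function('b')(U)), Pow(Add(Function('c')(-116, 32), -38450), -1)) = Mul(Add(-21592, Add(7, -117)), Pow(Add(Mul(Rational(1, 4), Pow(Add(-60, 32), -1), Add(32, -116)), -38450), -1)) = Mul(Add(-21592, -110), Pow(Add(Mul(Rational(1, 4), Pow(-28, -1), -84), -38450), -1)) = Mul(-21702, Pow(Add(Mul(Rational(1, 4), Rational(-1, 28), -84), -38450), -1)) = Mul(-21702, Pow(Add(Rational(3, 4), -38450), -1)) = Mul(-21702, Pow(Rational(-153797, 4), -1)) = Mul(-21702, Rational(-4, 153797)) = Rational(86808, 153797)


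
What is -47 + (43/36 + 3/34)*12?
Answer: -1612/51 ≈ -31.608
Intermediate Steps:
-47 + (43/36 + 3/34)*12 = -47 + (785/612)*12 = -47 + 785/51 = -1612/51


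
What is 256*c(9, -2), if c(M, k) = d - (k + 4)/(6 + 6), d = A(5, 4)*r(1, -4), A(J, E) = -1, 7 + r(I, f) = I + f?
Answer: 7552/3 ≈ 2517.3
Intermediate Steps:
r(I, f) = -7 + I + f (r(I, f) = -7 + (I + f) = -7 + I + f)
d = 10 (d = -(-7 + 1 - 4) = -1*(-10) = 10)
c(M, k) = 29/3 - k/12 (c(M, k) = 10 - (k + 4)/(6 + 6) = 10 - (4 + k)/12 = 10 - (1/3 + k/12) = 10 + (-1/3 - k/12) = 29/3 - k/12)
256*c(9, -2) = 256*(29/3 - 1/12*(-2)) = 256*(29/3 + 1/6) = 256*(59/6) = 7552/3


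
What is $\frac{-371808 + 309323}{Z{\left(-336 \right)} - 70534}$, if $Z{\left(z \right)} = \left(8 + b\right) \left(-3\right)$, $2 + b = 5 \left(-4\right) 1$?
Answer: $\frac{62485}{70492} \approx 0.88641$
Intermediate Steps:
$b = -22$ ($b = -2 + 5 \left(-4\right) 1 = -2 - 20 = -22$)
$Z{\left(z \right)} = 42$ ($Z{\left(z \right)} = \left(8 - 22\right) \left(-3\right) = \left(-14\right) \left(-3\right) = 42$)
$\frac{-371808 + 309323}{Z{\left(-336 \right)} - 70534} = \frac{-371808 + 309323}{42 - 70534} = - \frac{62485}{-70492} = \left(-62485\right) \left(- \frac{1}{70492}\right) = \frac{62485}{70492}$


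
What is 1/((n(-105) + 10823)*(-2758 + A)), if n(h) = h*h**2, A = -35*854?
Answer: 1/37440791696 ≈ 2.6709e-11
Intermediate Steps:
A = -29890
n(h) = h**3
1/((n(-105) + 10823)*(-2758 + A)) = 1/(((-105)**3 + 10823)*(-2758 - 29890)) = 1/((-1157625 + 10823)*(-32648)) = 1/(-1146802*(-32648)) = 1/37440791696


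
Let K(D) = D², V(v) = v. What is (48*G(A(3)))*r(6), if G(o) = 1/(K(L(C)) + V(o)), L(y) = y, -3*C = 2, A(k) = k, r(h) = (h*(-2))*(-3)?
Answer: 15552/31 ≈ 501.68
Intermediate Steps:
r(h) = 6*h (r(h) = -2*h*(-3) = 6*h)
C = -⅔ (C = -⅓*2 = -⅔ ≈ -0.66667)
G(o) = 1/(4/9 + o) (G(o) = 1/((-⅔)² + o) = 1/(4/9 + o))
(48*G(A(3)))*r(6) = (48*(9/(4 + 9*3)))*(6*6) = (48*(9/(4 + 27)))*36 = (48*(9/31))*36 = (432/31)*36 = 15552/31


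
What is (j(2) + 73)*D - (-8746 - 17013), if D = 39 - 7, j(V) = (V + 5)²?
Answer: 29663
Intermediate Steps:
j(V) = (5 + V)²
D = 32
(j(2) + 73)*D - (-8746 - 17013) = ((5 + 2)² + 73)*32 - (-8746 - 17013) = (7² + 73)*32 - 1*(-25759) = (49 + 73)*32 + 25759 = 122*32 + 25759 = 3904 + 25759 = 29663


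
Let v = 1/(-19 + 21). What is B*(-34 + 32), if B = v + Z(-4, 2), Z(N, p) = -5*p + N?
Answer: 27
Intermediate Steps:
Z(N, p) = N - 5*p
v = ½ (v = 1/2 = ½ ≈ 0.50000)
B = -27/2 (B = ½ + (-4 - 5*2) = ½ + (-4 - 10) = ½ - 14 = -27/2 ≈ -13.500)
B*(-34 + 32) = -27*(-34 + 32)/2 = -27/2*(-2) = 27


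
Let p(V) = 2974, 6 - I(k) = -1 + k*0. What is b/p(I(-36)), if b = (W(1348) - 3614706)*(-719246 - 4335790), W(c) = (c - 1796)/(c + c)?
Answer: 3078911161202604/501119 ≈ 6.1441e+9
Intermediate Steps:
I(k) = 7 (I(k) = 6 - (-1 + k*0) = 6 - (-1 + 0) = 6 - 1*(-1) = 6 + 1 = 7)
W(c) = (-1796 + c)/(2*c) (W(c) = (-1796 + c)/((2*c)) = (-1796 + c)*(1/(2*c)) = (-1796 + c)/(2*c))
b = 6157822322405208/337 (b = ((½)*(-1796 + 1348)/1348 - 3614706)*(-719246 - 4335790) = ((½)*(1/1348)*(-448) - 3614706)*(-5055036) = (-56/337 - 3614706)*(-5055036) = -1218155978/337*(-5055036) = 6157822322405208/337 ≈ 1.8272e+13)
b/p(I(-36)) = (6157822322405208/337)/2974 = (6157822322405208/337)*(1/2974) = 3078911161202604/501119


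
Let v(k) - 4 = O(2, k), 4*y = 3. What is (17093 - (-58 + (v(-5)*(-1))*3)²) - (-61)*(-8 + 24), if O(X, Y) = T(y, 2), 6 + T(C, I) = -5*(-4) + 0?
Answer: 5525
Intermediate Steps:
y = ¾ (y = (¼)*3 = ¾ ≈ 0.75000)
T(C, I) = 14 (T(C, I) = -6 + (-5*(-4) + 0) = -6 + (20 + 0) = -6 + 20 = 14)
O(X, Y) = 14
v(k) = 18 (v(k) = 4 + 14 = 18)
(17093 - (-58 + (v(-5)*(-1))*3)²) - (-61)*(-8 + 24) = (17093 - (-58 + (18*(-1))*3)²) - (-61)*(-8 + 24) = (17093 - (-58 - 18*3)²) - (-61)*16 = (17093 - (-58 - 54)²) - 1*(-976) = (17093 - 1*(-112)²) + 976 = (17093 - 1*12544) + 976 = (17093 - 12544) + 976 = 4549 + 976 = 5525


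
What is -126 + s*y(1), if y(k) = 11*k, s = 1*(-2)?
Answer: -148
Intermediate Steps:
s = -2
-126 + s*y(1) = -126 - 22 = -148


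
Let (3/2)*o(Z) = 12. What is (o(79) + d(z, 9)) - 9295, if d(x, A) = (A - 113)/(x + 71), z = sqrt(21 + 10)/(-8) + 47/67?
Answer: -13717921944863/1476879465 - 3734848*sqrt(31)/1476879465 ≈ -9288.5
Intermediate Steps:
o(Z) = 8 (o(Z) = (2/3)*12 = 8)
z = 47/67 - sqrt(31)/8 (z = sqrt(31)*(-1/8) + 47*(1/67) = -sqrt(31)/8 + 47/67 = 47/67 - sqrt(31)/8 ≈ 0.0055220)
d(x, A) = (-113 + A)/(71 + x)
(o(79) + d(z, 9)) - 9295 = (8 + (-113 + 9)/(71 + (47/67 - sqrt(31)/8))) - 9295 = (8 - 104/(4804/67 - sqrt(31)/8)) - 9295 = -9287 - 104/(4804/67 - sqrt(31)/8)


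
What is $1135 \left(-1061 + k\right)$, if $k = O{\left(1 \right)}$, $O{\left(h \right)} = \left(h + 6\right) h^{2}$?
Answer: $-1196290$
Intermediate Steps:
$O{\left(h \right)} = h^{2} \left(6 + h\right)$ ($O{\left(h \right)} = \left(6 + h\right) h^{2} = h^{2} \left(6 + h\right)$)
$k = 7$ ($k = 1^{2} \left(6 + 1\right) = 1 \cdot 7 = 7$)
$1135 \left(-1061 + k\right) = 1135 \left(-1061 + 7\right) = 1135 \left(-1054\right) = -1196290$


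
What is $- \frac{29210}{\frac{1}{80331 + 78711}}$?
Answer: $-4645616820$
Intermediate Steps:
$- \frac{29210}{\frac{1}{80331 + 78711}} = - \frac{29210}{\frac{1}{159042}} = - 29210 \frac{1}{\frac{1}{159042}} = \left(-29210\right) 159042 = -4645616820$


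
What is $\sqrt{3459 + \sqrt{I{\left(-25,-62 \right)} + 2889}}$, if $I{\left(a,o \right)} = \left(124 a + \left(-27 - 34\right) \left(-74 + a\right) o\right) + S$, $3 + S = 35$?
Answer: $\sqrt{3459 + i \sqrt{374597}} \approx 59.041 + 5.1832 i$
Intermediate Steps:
$S = 32$ ($S = -3 + 35 = 32$)
$I{\left(a,o \right)} = 32 + 124 a + o \left(4514 - 61 a\right)$ ($I{\left(a,o \right)} = \left(124 a + \left(-27 - 34\right) \left(-74 + a\right) o\right) + 32 = \left(124 a + - 61 \left(-74 + a\right) o\right) + 32 = \left(124 a + \left(4514 - 61 a\right) o\right) + 32 = \left(124 a + o \left(4514 - 61 a\right)\right) + 32 = 32 + 124 a + o \left(4514 - 61 a\right)$)
$\sqrt{3459 + \sqrt{I{\left(-25,-62 \right)} + 2889}} = \sqrt{3459 + \sqrt{\left(32 + 124 \left(-25\right) + 4514 \left(-62\right) - \left(-1525\right) \left(-62\right)\right) + 2889}} = \sqrt{3459 + \sqrt{\left(32 - 3100 - 279868 - 94550\right) + 2889}} = \sqrt{3459 + \sqrt{-377486 + 2889}} = \sqrt{3459 + \sqrt{-374597}} = \sqrt{3459 + i \sqrt{374597}}$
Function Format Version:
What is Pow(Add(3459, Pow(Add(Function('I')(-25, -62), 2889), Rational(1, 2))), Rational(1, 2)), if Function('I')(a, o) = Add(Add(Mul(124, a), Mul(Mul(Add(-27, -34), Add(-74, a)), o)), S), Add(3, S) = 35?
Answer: Pow(Add(3459, Mul(I, Pow(374597, Rational(1, 2)))), Rational(1, 2)) ≈ Add(59.041, Mul(5.1832, I))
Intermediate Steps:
S = 32 (S = Add(-3, 35) = 32)
Function('I')(a, o) = Add(32, Mul(124, a), Mul(o, Add(4514, Mul(-61, a)))) (Function('I')(a, o) = Add(Add(Mul(124, a), Mul(Mul(Add(-27, -34), Add(-74, a)), o)), 32) = Add(Add(Mul(124, a), Mul(Mul(-61, Add(-74, a)), o)), 32) = Add(Add(Mul(124, a), Mul(Add(4514, Mul(-61, a)), o)), 32) = Add(Add(Mul(124, a), Mul(o, Add(4514, Mul(-61, a)))), 32) = Add(32, Mul(124, a), Mul(o, Add(4514, Mul(-61, a)))))
Pow(Add(3459, Pow(Add(Function('I')(-25, -62), 2889), Rational(1, 2))), Rational(1, 2)) = Pow(Add(3459, Pow(Add(Add(32, Mul(124, -25), Mul(4514, -62), Mul(-61, -25, -62)), 2889), Rational(1, 2))), Rational(1, 2)) = Pow(Add(3459, Pow(Add(Add(32, -3100, -279868, -94550), 2889), Rational(1, 2))), Rational(1, 2)) = Pow(Add(3459, Pow(Add(-377486, 2889), Rational(1, 2))), Rational(1, 2)) = Pow(Add(3459, Pow(-374597, Rational(1, 2))), Rational(1, 2)) = Pow(Add(3459, Mul(I, Pow(374597, Rational(1, 2)))), Rational(1, 2))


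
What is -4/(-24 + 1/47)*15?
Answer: 2820/1127 ≈ 2.5022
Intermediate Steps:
-4/(-24 + 1/47)*15 = -4/(-1127/47)*15 = -4*(-47/1127)*15 = (188/1127)*15 = 2820/1127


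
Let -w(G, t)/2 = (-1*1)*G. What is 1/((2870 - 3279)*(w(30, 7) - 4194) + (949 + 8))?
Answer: 1/1691763 ≈ 5.9110e-7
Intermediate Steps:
w(G, t) = 2*G (w(G, t) = -2*(-1*1)*G = -(-2)*G = 2*G)
1/((2870 - 3279)*(w(30, 7) - 4194) + (949 + 8)) = 1/((2870 - 3279)*(2*30 - 4194) + (949 + 8)) = 1/(-409*(60 - 4194) + 957) = 1/(-409*(-4134) + 957) = 1/(1690806 + 957) = 1/1691763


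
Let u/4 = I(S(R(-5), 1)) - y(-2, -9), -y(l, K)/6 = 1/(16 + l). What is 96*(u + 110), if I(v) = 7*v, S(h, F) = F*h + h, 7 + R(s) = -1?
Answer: -225984/7 ≈ -32283.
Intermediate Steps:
y(l, K) = -6/(16 + l)
R(s) = -8 (R(s) = -7 - 1 = -8)
S(h, F) = h + F*h
u = -3124/7 (u = 4*(7*(-8*(1 + 1)) - (-6)/(16 - 2)) = 4*(7*(-8*2) - (-6)/14) = 4*(7*(-16) - (-6)/14) = 4*(-112 - 1*(-3/7)) = 4*(-112 + 3/7) = 4*(-781/7) = -3124/7 ≈ -446.29)
96*(u + 110) = 96*(-3124/7 + 110) = 96*(-2354/7) = -225984/7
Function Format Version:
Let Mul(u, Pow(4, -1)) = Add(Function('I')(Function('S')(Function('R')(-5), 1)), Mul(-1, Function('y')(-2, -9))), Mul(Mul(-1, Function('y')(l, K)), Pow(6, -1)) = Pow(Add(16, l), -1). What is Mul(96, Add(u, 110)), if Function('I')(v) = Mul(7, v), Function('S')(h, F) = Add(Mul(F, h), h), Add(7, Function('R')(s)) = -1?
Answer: Rational(-225984, 7) ≈ -32283.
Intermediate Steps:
Function('y')(l, K) = Mul(-6, Pow(Add(16, l), -1))
Function('R')(s) = -8 (Function('R')(s) = Add(-7, -1) = -8)
Function('S')(h, F) = Add(h, Mul(F, h))
u = Rational(-3124, 7) (u = Mul(4, Add(Mul(7, Mul(-8, Add(1, 1))), Mul(-1, Mul(-6, Pow(Add(16, -2), -1))))) = Mul(4, Add(Mul(7, Mul(-8, 2)), Mul(-1, Mul(-6, Pow(14, -1))))) = Mul(4, Add(Mul(7, -16), Mul(-1, Mul(-6, Rational(1, 14))))) = Mul(4, Add(-112, Mul(-1, Rational(-3, 7)))) = Mul(4, Add(-112, Rational(3, 7))) = Mul(4, Rational(-781, 7)) = Rational(-3124, 7) ≈ -446.29)
Mul(96, Add(u, 110)) = Mul(96, Add(Rational(-3124, 7), 110)) = Mul(96, Rational(-2354, 7)) = Rational(-225984, 7)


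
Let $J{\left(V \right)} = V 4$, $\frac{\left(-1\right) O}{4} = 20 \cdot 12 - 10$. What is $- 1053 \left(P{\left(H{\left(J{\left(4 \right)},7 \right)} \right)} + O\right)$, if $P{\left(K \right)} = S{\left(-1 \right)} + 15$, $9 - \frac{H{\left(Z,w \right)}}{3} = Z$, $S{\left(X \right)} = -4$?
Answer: $957177$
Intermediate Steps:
$O = -920$ ($O = - 4 \left(20 \cdot 12 - 10\right) = - 4 \left(240 - 10\right) = \left(-4\right) 230 = -920$)
$J{\left(V \right)} = 4 V$
$H{\left(Z,w \right)} = 27 - 3 Z$
$P{\left(K \right)} = 11$ ($P{\left(K \right)} = -4 + 15 = 11$)
$- 1053 \left(P{\left(H{\left(J{\left(4 \right)},7 \right)} \right)} + O\right) = - 1053 \left(11 - 920\right) = \left(-1053\right) \left(-909\right) = 957177$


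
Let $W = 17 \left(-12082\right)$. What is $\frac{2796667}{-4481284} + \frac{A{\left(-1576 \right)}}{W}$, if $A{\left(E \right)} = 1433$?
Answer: $- \frac{290420150885}{460214422948} \approx -0.63105$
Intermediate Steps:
$W = -205394$
$\frac{2796667}{-4481284} + \frac{A{\left(-1576 \right)}}{W} = \frac{2796667}{-4481284} + \frac{1433}{-205394} = 2796667 \left(- \frac{1}{4481284}\right) + 1433 \left(- \frac{1}{205394}\right) = - \frac{2796667}{4481284} - \frac{1433}{205394} = - \frac{290420150885}{460214422948}$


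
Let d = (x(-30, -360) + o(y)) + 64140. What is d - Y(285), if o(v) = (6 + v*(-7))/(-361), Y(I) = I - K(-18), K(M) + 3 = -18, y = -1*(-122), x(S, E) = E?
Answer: 22914962/361 ≈ 63476.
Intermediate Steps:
y = 122
K(M) = -21 (K(M) = -3 - 18 = -21)
Y(I) = 21 + I (Y(I) = I - 1*(-21) = I + 21 = 21 + I)
o(v) = -6/361 + 7*v/361 (o(v) = (6 - 7*v)*(-1/361) = -6/361 + 7*v/361)
d = 23025428/361 (d = (-360 + (-6/361 + (7/361)*122)) + 64140 = (-360 + (-6/361 + 854/361)) + 64140 = (-360 + 848/361) + 64140 = -129112/361 + 64140 = 23025428/361 ≈ 63782.)
d - Y(285) = 23025428/361 - (21 + 285) = 23025428/361 - 1*306 = 23025428/361 - 306 = 22914962/361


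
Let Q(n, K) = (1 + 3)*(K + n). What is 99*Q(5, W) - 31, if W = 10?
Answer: 5909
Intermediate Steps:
Q(n, K) = 4*K + 4*n (Q(n, K) = 4*(K + n) = 4*K + 4*n)
99*Q(5, W) - 31 = 99*(4*10 + 4*5) - 31 = 99*(40 + 20) - 31 = 99*60 - 31 = 5940 - 31 = 5909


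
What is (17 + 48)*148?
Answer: 9620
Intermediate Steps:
(17 + 48)*148 = 65*148 = 9620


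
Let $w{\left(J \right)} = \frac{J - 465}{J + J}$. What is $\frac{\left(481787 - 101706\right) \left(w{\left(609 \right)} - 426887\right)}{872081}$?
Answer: $- \frac{32937073360997}{177032443} \approx -1.8605 \cdot 10^{5}$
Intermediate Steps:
$w{\left(J \right)} = \frac{-465 + J}{2 J}$
$\frac{\left(481787 - 101706\right) \left(w{\left(609 \right)} - 426887\right)}{872081} = \frac{\left(481787 - 101706\right) \left(\frac{-465 + 609}{2 \cdot 609} - 426887\right)}{872081} = \left(481787 - 101706\right) \left(\frac{1}{2} \cdot \frac{1}{609} \cdot 144 - 426887\right) \frac{1}{872081} = 380081 \left(\frac{24}{203} - 426887\right) \frac{1}{872081} = 380081 \left(- \frac{86658037}{203}\right) \frac{1}{872081} = \left(- \frac{32937073360997}{203}\right) \frac{1}{872081} = - \frac{32937073360997}{177032443}$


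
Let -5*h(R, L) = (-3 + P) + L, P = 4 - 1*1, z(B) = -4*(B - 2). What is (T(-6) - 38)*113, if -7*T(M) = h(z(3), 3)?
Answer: -149951/35 ≈ -4284.3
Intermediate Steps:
z(B) = 8 - 4*B (z(B) = -4*(-2 + B) = 8 - 4*B)
P = 3 (P = 4 - 1 = 3)
h(R, L) = -L/5 (h(R, L) = -((-3 + 3) + L)/5 = -(0 + L)/5 = -L/5)
T(M) = 3/35 (T(M) = -(-1)*3/35 = -1/7*(-3/5) = 3/35)
(T(-6) - 38)*113 = (3/35 - 38)*113 = -1327/35*113 = -149951/35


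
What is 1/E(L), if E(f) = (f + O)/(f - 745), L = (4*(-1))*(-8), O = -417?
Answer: 713/385 ≈ 1.8519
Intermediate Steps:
L = 32 (L = -4*(-8) = 32)
E(f) = (-417 + f)/(-745 + f) (E(f) = (f - 417)/(f - 745) = (-417 + f)/(-745 + f))
1/E(L) = 1/((-417 + 32)/(-745 + 32)) = 1/(-385/(-713)) = 1/(-1/713*(-385)) = 1/(385/713) = 713/385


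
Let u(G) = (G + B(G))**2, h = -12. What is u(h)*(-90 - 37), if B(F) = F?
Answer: -73152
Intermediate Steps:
u(G) = 4*G**2 (u(G) = (G + G)**2 = (2*G)**2 = 4*G**2)
u(h)*(-90 - 37) = (4*(-12)**2)*(-90 - 37) = (4*144)*(-127) = 576*(-127) = -73152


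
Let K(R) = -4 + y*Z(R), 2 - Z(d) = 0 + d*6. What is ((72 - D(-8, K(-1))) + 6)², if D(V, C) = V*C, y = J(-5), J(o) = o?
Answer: 75076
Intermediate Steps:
Z(d) = 2 - 6*d (Z(d) = 2 - (0 + d*6) = 2 - (0 + 6*d) = 2 - 6*d)
y = -5
K(R) = -14 + 30*R (K(R) = -4 - 5*(2 - 6*R) = -4 + (-10 + 30*R) = -14 + 30*R)
D(V, C) = C*V
((72 - D(-8, K(-1))) + 6)² = ((72 - (-14 + 30*(-1))*(-8)) + 6)² = ((72 - (-14 - 30)*(-8)) + 6)² = ((72 - (-44)*(-8)) + 6)² = ((72 - 1*352) + 6)² = ((72 - 352) + 6)² = (-280 + 6)² = (-274)² = 75076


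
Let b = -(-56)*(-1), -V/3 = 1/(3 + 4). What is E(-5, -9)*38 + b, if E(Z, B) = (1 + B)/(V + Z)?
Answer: 0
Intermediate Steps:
V = -3/7 (V = -3/(3 + 4) = -3/7 ≈ -0.42857)
E(Z, B) = (1 + B)/(-3/7 + Z)
b = -56 (b = -14*4 = -56)
E(-5, -9)*38 + b = (7*(1 - 9)/(-3 + 7*(-5)))*38 - 56 = (7*(-8)/(-3 - 35))*38 - 56 = (7*(-8)/(-38))*38 - 56 = (7*(-1/38)*(-8))*38 - 56 = (28/19)*38 - 56 = 56 - 56 = 0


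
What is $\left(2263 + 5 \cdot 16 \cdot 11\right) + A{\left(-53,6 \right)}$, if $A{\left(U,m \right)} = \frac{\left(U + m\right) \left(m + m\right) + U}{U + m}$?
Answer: $\frac{148338}{47} \approx 3156.1$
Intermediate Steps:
$A{\left(U,m \right)} = \frac{U + 2 m \left(U + m\right)}{U + m}$ ($A{\left(U,m \right)} = \frac{\left(U + m\right) 2 m + U}{U + m} = \frac{2 m \left(U + m\right) + U}{U + m} = \frac{U + 2 m \left(U + m\right)}{U + m}$)
$\left(2263 + 5 \cdot 16 \cdot 11\right) + A{\left(-53,6 \right)} = \left(2263 + 5 \cdot 16 \cdot 11\right) + \frac{-53 + 2 \cdot 6^{2} + 2 \left(-53\right) 6}{-53 + 6} = \left(2263 + 80 \cdot 11\right) + \frac{-53 + 2 \cdot 36 - 636}{-47} = \left(2263 + 880\right) - \frac{-53 + 72 - 636}{47} = 3143 - - \frac{617}{47} = 3143 + \frac{617}{47} = \frac{148338}{47}$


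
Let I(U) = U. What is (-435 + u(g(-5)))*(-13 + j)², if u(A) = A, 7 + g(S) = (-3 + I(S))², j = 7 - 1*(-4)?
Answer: -1512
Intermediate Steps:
j = 11 (j = 7 + 4 = 11)
g(S) = -7 + (-3 + S)²
(-435 + u(g(-5)))*(-13 + j)² = (-435 + (-7 + (-3 - 5)²))*(-13 + 11)² = (-435 + (-7 + (-8)²))*(-2)² = (-435 + (-7 + 64))*4 = (-435 + 57)*4 = -378*4 = -1512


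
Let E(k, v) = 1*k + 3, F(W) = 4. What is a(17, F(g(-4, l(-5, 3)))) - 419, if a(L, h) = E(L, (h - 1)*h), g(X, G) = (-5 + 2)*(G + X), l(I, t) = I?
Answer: -399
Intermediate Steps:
g(X, G) = -3*G - 3*X (g(X, G) = -3*(G + X) = -3*G - 3*X)
E(k, v) = 3 + k (E(k, v) = k + 3 = 3 + k)
a(L, h) = 3 + L
a(17, F(g(-4, l(-5, 3)))) - 419 = (3 + 17) - 419 = 20 - 419 = -399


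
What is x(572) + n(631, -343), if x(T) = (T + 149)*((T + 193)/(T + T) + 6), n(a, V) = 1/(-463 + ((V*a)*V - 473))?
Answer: 408333492412891/84925506952 ≈ 4808.1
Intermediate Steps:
n(a, V) = 1/(-936 + a*V²) (n(a, V) = 1/(-463 + (a*V² - 473)) = 1/(-463 + (-473 + a*V²)) = 1/(-936 + a*V²))
x(T) = (6 + (193 + T)/(2*T))*(149 + T) (x(T) = (149 + T)*((193 + T)/((2*T)) + 6) = (149 + T)*((193 + T)*(1/(2*T)) + 6) = (149 + T)*((193 + T)/(2*T) + 6) = (149 + T)*(6 + (193 + T)/(2*T)) = (6 + (193 + T)/(2*T))*(149 + T))
x(572) + n(631, -343) = (½)*(28757 + 572*(2130 + 13*572))/572 + 1/(-936 + 631*(-343)²) = (½)*(1/572)*(28757 + 572*(2130 + 7436)) + 1/(-936 + 631*117649) = (½)*(1/572)*(28757 + 572*9566) + 1/(-936 + 74236519) = (½)*(1/572)*(28757 + 5471752) + 1/74235583 = (½)*(1/572)*5500509 + 1/74235583 = 5500509/1144 + 1/74235583 = 408333492412891/84925506952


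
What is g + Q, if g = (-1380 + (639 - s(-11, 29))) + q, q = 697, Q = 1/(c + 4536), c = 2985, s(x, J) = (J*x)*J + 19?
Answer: 69102949/7521 ≈ 9188.0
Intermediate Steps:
s(x, J) = 19 + x*J**2 (s(x, J) = x*J**2 + 19 = 19 + x*J**2)
Q = 1/7521 (Q = 1/(2985 + 4536) = 1/7521 ≈ 0.00013296)
g = 9188 (g = (-1380 + (639 - (19 - 11*29**2))) + 697 = (-1380 + (639 - (19 - 11*841))) + 697 = (-1380 + (639 - (19 - 9251))) + 697 = (-1380 + (639 - 1*(-9232))) + 697 = (-1380 + (639 + 9232)) + 697 = (-1380 + 9871) + 697 = 8491 + 697 = 9188)
g + Q = 9188 + 1/7521 = 69102949/7521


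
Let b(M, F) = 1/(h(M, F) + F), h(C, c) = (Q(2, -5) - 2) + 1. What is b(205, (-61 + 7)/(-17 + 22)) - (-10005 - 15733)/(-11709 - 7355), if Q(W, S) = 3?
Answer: -76737/52426 ≈ -1.4637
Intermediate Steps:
h(C, c) = 2 (h(C, c) = (3 - 2) + 1 = 1 + 1 = 2)
b(M, F) = 1/(2 + F)
b(205, (-61 + 7)/(-17 + 22)) - (-10005 - 15733)/(-11709 - 7355) = 1/(2 + (-61 + 7)/(-17 + 22)) - (-10005 - 15733)/(-11709 - 7355) = 1/(2 - 54/5) - (-25738)/(-19064) = 1/(2 - 54*⅕) - (-25738)*(-1)/19064 = 1/(2 - 54/5) - 1*12869/9532 = 1/(-44/5) - 12869/9532 = -5/44 - 12869/9532 = -76737/52426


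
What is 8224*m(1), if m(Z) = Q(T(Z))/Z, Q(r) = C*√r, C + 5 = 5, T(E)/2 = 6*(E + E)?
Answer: 0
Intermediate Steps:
T(E) = 24*E (T(E) = 2*(6*(E + E)) = 2*(6*(2*E)) = 2*(12*E) = 24*E)
C = 0 (C = -5 + 5 = 0)
Q(r) = 0 (Q(r) = 0*√r = 0)
m(Z) = 0 (m(Z) = 0/Z = 0)
8224*m(1) = 8224*0 = 0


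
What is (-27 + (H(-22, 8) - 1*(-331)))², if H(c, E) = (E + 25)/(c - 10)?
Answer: 93993025/1024 ≈ 91790.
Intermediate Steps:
H(c, E) = (25 + E)/(-10 + c)
(-27 + (H(-22, 8) - 1*(-331)))² = (-27 + ((25 + 8)/(-10 - 22) - 1*(-331)))² = (-27 + (33/(-32) + 331))² = (-27 + (-1/32*33 + 331))² = (-27 + (-33/32 + 331))² = (-27 + 10559/32)² = (9695/32)² = 93993025/1024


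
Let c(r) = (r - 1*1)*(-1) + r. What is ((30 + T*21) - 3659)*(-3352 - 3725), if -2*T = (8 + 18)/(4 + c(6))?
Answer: 130344186/5 ≈ 2.6069e+7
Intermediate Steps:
c(r) = 1 (c(r) = (r - 1)*(-1) + r = (-1 + r)*(-1) + r = (1 - r) + r = 1)
T = -13/5 (T = -(8 + 18)/(2*(4 + 1)) = -13/5 ≈ -2.6000)
((30 + T*21) - 3659)*(-3352 - 3725) = ((30 - 13/5*21) - 3659)*(-3352 - 3725) = ((30 - 273/5) - 3659)*(-7077) = (-123/5 - 3659)*(-7077) = -18418/5*(-7077) = 130344186/5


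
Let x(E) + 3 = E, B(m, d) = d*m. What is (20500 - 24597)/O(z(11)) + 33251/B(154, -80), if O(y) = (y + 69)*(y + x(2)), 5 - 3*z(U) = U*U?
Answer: 791599/1121120 ≈ 0.70608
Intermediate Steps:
z(U) = 5/3 - U²/3 (z(U) = 5/3 - U*U/3 = 5/3 - U²/3)
x(E) = -3 + E
O(y) = (-1 + y)*(69 + y) (O(y) = (y + 69)*(y + (-3 + 2)) = (69 + y)*(y - 1) = (69 + y)*(-1 + y) = (-1 + y)*(69 + y))
(20500 - 24597)/O(z(11)) + 33251/B(154, -80) = (20500 - 24597)/(-69 + (5/3 - ⅓*11²)² + 68*(5/3 - ⅓*11²)) + 33251/((-80*154)) = -4097/(-69 + (5/3 - ⅓*121)² + 68*(5/3 - ⅓*121)) + 33251/(-12320) = -4097/(-69 + (5/3 - 121/3)² + 68*(5/3 - 121/3)) + 33251*(-1/12320) = -4097/(-69 + (-116/3)² + 68*(-116/3)) - 33251/12320 = -4097/(-69 + 13456/9 - 7888/3) - 33251/12320 = -4097/(-10829/9) - 33251/12320 = -4097*(-9/10829) - 33251/12320 = 2169/637 - 33251/12320 = 791599/1121120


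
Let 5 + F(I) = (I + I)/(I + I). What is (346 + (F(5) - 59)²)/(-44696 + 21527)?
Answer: -4315/23169 ≈ -0.18624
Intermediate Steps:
F(I) = -4 (F(I) = -5 + (I + I)/(I + I) = -5 + (2*I)/((2*I)) = -5 + (2*I)*(1/(2*I)) = -5 + 1 = -4)
(346 + (F(5) - 59)²)/(-44696 + 21527) = (346 + (-4 - 59)²)/(-44696 + 21527) = (346 + (-63)²)/(-23169) = (346 + 3969)*(-1/23169) = 4315*(-1/23169) = -4315/23169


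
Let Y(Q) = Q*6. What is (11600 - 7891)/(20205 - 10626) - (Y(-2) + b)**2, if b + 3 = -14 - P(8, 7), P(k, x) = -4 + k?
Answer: -10427822/9579 ≈ -1088.6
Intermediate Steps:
Y(Q) = 6*Q
b = -21 (b = -3 + (-14 - (-4 + 8)) = -3 + (-14 - 1*4) = -3 + (-14 - 4) = -3 - 18 = -21)
(11600 - 7891)/(20205 - 10626) - (Y(-2) + b)**2 = (11600 - 7891)/(20205 - 10626) - (6*(-2) - 21)**2 = 3709/9579 - (-12 - 21)**2 = 3709*(1/9579) - 1*(-33)**2 = 3709/9579 - 1*1089 = 3709/9579 - 1089 = -10427822/9579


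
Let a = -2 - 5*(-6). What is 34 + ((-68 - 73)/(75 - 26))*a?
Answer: -326/7 ≈ -46.571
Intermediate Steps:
a = 28 (a = -2 + 30 = 28)
34 + ((-68 - 73)/(75 - 26))*a = 34 + ((-68 - 73)/(75 - 26))*28 = 34 - 141/49*28 = 34 - 564/7 = -326/7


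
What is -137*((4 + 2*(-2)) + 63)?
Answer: -8631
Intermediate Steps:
-137*((4 + 2*(-2)) + 63) = -137*((4 - 4) + 63) = -137*(0 + 63) = -137*63 = -8631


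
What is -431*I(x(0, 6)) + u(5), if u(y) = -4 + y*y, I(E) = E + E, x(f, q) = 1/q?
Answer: -368/3 ≈ -122.67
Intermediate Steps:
I(E) = 2*E
u(y) = -4 + y**2
-431*I(x(0, 6)) + u(5) = -862/6 + (-4 + 5**2) = -862/6 + (-4 + 25) = -431*1/3 + 21 = -431/3 + 21 = -368/3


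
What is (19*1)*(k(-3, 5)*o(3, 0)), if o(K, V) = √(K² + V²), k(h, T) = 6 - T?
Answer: 57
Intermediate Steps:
(19*1)*(k(-3, 5)*o(3, 0)) = (19*1)*((6 - 1*5)*√(3² + 0²)) = 19*((6 - 5)*√(9 + 0)) = 19*(1*√9) = 19*(1*3) = 19*3 = 57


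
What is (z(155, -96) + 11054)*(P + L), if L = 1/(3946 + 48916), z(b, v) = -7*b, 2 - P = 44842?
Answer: -23629840495551/52862 ≈ -4.4701e+8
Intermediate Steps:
P = -44840 (P = 2 - 1*44842 = 2 - 44842 = -44840)
L = 1/52862 ≈ 1.8917e-5
(z(155, -96) + 11054)*(P + L) = (-7*155 + 11054)*(-44840 + 1/52862) = (-1085 + 11054)*(-2370332079/52862) = 9969*(-2370332079/52862) = -23629840495551/52862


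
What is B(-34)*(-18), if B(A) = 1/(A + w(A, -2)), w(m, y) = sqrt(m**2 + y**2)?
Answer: -153 - 9*sqrt(290) ≈ -306.26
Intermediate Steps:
B(A) = 1/(A + sqrt(4 + A**2)) (B(A) = 1/(A + sqrt(A**2 + (-2)**2)) = 1/(A + sqrt(A**2 + 4)) = 1/(A + sqrt(4 + A**2)))
B(-34)*(-18) = -18/(-34 + sqrt(4 + (-34)**2)) = -18/(-34 + sqrt(4 + 1156)) = -18/(-34 + sqrt(1160)) = -18/(-34 + 2*sqrt(290))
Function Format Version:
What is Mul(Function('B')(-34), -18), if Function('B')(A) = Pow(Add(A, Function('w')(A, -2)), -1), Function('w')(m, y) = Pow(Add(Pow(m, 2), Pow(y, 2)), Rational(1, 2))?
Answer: Add(-153, Mul(-9, Pow(290, Rational(1, 2)))) ≈ -306.26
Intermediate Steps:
Function('B')(A) = Pow(Add(A, Pow(Add(4, Pow(A, 2)), Rational(1, 2))), -1) (Function('B')(A) = Pow(Add(A, Pow(Add(Pow(A, 2), Pow(-2, 2)), Rational(1, 2))), -1) = Pow(Add(A, Pow(Add(Pow(A, 2), 4), Rational(1, 2))), -1) = Pow(Add(A, Pow(Add(4, Pow(A, 2)), Rational(1, 2))), -1))
Mul(Function('B')(-34), -18) = Mul(Pow(Add(-34, Pow(Add(4, Pow(-34, 2)), Rational(1, 2))), -1), -18) = Mul(Pow(Add(-34, Pow(Add(4, 1156), Rational(1, 2))), -1), -18) = Mul(Pow(Add(-34, Pow(1160, Rational(1, 2))), -1), -18) = Mul(Pow(Add(-34, Mul(2, Pow(290, Rational(1, 2)))), -1), -18) = Mul(-18, Pow(Add(-34, Mul(2, Pow(290, Rational(1, 2)))), -1))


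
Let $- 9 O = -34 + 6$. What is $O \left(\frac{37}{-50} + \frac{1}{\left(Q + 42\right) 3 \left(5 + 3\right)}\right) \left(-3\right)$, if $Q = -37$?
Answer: $\frac{3073}{450} \approx 6.8289$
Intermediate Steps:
$O = \frac{28}{9}$ ($O = - \frac{-34 + 6}{9} = \left(- \frac{1}{9}\right) \left(-28\right) = \frac{28}{9} \approx 3.1111$)
$O \left(\frac{37}{-50} + \frac{1}{\left(Q + 42\right) 3 \left(5 + 3\right)}\right) \left(-3\right) = \frac{28 \left(\frac{37}{-50} + \frac{1}{\left(-37 + 42\right) 3 \left(5 + 3\right)}\right)}{9} \left(-3\right) = \frac{28 \left(37 \left(- \frac{1}{50}\right) + \frac{1}{5 \cdot 3 \cdot 8}\right)}{9} \left(-3\right) = \frac{28 \left(- \frac{37}{50} + \frac{1}{5 \cdot 24}\right)}{9} \left(-3\right) = \frac{28 \left(- \frac{37}{50} + \frac{1}{5} \cdot \frac{1}{24}\right)}{9} \left(-3\right) = \frac{28 \left(- \frac{37}{50} + \frac{1}{120}\right)}{9} \left(-3\right) = \frac{28}{9} \left(- \frac{439}{600}\right) \left(-3\right) = \left(- \frac{3073}{1350}\right) \left(-3\right) = \frac{3073}{450}$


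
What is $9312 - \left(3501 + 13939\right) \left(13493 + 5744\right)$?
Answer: $-335483968$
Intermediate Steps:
$9312 - \left(3501 + 13939\right) \left(13493 + 5744\right) = 9312 - 17440 \cdot 19237 = 9312 - 335493280 = -335483968$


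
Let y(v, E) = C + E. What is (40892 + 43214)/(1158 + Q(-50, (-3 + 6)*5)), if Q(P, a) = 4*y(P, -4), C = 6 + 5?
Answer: 42053/593 ≈ 70.916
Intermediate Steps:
C = 11
y(v, E) = 11 + E
Q(P, a) = 28 (Q(P, a) = 4*(11 - 4) = 4*7 = 28)
(40892 + 43214)/(1158 + Q(-50, (-3 + 6)*5)) = (40892 + 43214)/(1158 + 28) = 84106/1186 = 84106*(1/1186) = 42053/593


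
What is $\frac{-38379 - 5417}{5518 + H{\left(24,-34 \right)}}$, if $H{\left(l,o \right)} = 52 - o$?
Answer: $- \frac{10949}{1401} \approx -7.8151$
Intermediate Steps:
$\frac{-38379 - 5417}{5518 + H{\left(24,-34 \right)}} = \frac{-38379 - 5417}{5518 + \left(52 - -34\right)} = - \frac{43796}{5518 + \left(52 + 34\right)} = - \frac{43796}{5518 + 86} = - \frac{43796}{5604} = \left(-43796\right) \frac{1}{5604} = - \frac{10949}{1401}$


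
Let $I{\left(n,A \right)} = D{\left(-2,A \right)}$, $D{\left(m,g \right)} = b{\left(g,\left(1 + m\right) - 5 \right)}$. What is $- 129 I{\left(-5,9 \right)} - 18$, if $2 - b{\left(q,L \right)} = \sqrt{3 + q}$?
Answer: $-276 + 258 \sqrt{3} \approx 170.87$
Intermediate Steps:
$b{\left(q,L \right)} = 2 - \sqrt{3 + q}$
$D{\left(m,g \right)} = 2 - \sqrt{3 + g}$
$I{\left(n,A \right)} = 2 - \sqrt{3 + A}$
$- 129 I{\left(-5,9 \right)} - 18 = - 129 \left(2 - \sqrt{3 + 9}\right) - 18 = - 129 \left(2 - \sqrt{12}\right) - 18 = - 129 \left(2 - 2 \sqrt{3}\right) - 18 = \left(-258 + 258 \sqrt{3}\right) - 18 = -276 + 258 \sqrt{3}$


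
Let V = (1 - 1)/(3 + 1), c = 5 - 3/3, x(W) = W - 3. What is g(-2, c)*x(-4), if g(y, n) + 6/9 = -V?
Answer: 14/3 ≈ 4.6667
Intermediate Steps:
x(W) = -3 + W
c = 4 (c = 5 - 3/3 = 5 - 1*1 = 5 - 1 = 4)
V = 0 (V = 0/4 = 0*(1/4) = 0)
g(y, n) = -2/3 (g(y, n) = -2/3 - 1*0 = -2/3 + 0 = -2/3)
g(-2, c)*x(-4) = -2*(-3 - 4)/3 = -2/3*(-7) = 14/3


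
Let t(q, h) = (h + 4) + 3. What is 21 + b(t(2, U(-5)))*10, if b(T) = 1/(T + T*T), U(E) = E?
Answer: 68/3 ≈ 22.667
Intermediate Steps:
t(q, h) = 7 + h (t(q, h) = (4 + h) + 3 = 7 + h)
b(T) = 1/(T + T²)
21 + b(t(2, U(-5)))*10 = 21 + (1/((7 - 5)*(1 + (7 - 5))))*10 = 21 + (1/(2*(1 + 2)))*10 = 21 + ((½)/3)*10 = 21 + ((½)*(⅓))*10 = 21 + (⅙)*10 = 21 + 5/3 = 68/3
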